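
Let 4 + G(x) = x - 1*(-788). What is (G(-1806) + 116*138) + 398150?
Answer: 413136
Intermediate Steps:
G(x) = 784 + x (G(x) = -4 + (x - 1*(-788)) = -4 + (x + 788) = -4 + (788 + x) = 784 + x)
(G(-1806) + 116*138) + 398150 = ((784 - 1806) + 116*138) + 398150 = (-1022 + 16008) + 398150 = 14986 + 398150 = 413136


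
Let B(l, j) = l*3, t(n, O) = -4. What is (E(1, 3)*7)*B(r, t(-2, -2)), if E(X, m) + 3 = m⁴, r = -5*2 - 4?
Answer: -22932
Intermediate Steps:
r = -14 (r = -10 - 4 = -14)
B(l, j) = 3*l
E(X, m) = -3 + m⁴
(E(1, 3)*7)*B(r, t(-2, -2)) = ((-3 + 3⁴)*7)*(3*(-14)) = ((-3 + 81)*7)*(-42) = (78*7)*(-42) = 546*(-42) = -22932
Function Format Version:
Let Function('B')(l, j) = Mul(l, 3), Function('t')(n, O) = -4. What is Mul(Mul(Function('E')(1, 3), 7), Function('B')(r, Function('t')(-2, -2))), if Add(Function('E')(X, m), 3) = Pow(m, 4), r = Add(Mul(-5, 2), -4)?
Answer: -22932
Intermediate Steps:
r = -14 (r = Add(-10, -4) = -14)
Function('B')(l, j) = Mul(3, l)
Function('E')(X, m) = Add(-3, Pow(m, 4))
Mul(Mul(Function('E')(1, 3), 7), Function('B')(r, Function('t')(-2, -2))) = Mul(Mul(Add(-3, Pow(3, 4)), 7), Mul(3, -14)) = Mul(Mul(Add(-3, 81), 7), -42) = Mul(Mul(78, 7), -42) = Mul(546, -42) = -22932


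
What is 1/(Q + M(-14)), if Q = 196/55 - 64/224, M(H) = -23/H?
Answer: 770/3789 ≈ 0.20322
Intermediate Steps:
Q = 1262/385 (Q = 196*(1/55) - 64*1/224 = 196/55 - 2/7 = 1262/385 ≈ 3.2779)
1/(Q + M(-14)) = 1/(1262/385 - 23/(-14)) = 1/(1262/385 - 23*(-1/14)) = 1/(1262/385 + 23/14) = 1/(3789/770) = 770/3789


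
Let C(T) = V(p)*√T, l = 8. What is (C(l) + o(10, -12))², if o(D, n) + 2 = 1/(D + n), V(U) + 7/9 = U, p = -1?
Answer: 10217/324 + 160*√2/9 ≈ 56.676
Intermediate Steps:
V(U) = -7/9 + U
o(D, n) = -2 + 1/(D + n)
C(T) = -16*√T/9 (C(T) = (-7/9 - 1)*√T = -16*√T/9)
(C(l) + o(10, -12))² = (-32*√2/9 + (1 - 2*10 - 2*(-12))/(10 - 12))² = (-32*√2/9 + (1 - 20 + 24)/(-2))² = (-32*√2/9 - ½*5)² = (-32*√2/9 - 5/2)² = (-5/2 - 32*√2/9)²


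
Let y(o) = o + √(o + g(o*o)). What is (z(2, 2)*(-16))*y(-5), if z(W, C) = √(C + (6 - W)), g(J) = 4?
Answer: 16*√6*(5 - I) ≈ 195.96 - 39.192*I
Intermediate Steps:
z(W, C) = √(6 + C - W)
y(o) = o + √(4 + o) (y(o) = o + √(o + 4) = o + √(4 + o))
(z(2, 2)*(-16))*y(-5) = (√(6 + 2 - 1*2)*(-16))*(-5 + √(4 - 5)) = (√(6 + 2 - 2)*(-16))*(-5 + √(-1)) = (√6*(-16))*(-5 + I) = (-16*√6)*(-5 + I) = -16*√6*(-5 + I)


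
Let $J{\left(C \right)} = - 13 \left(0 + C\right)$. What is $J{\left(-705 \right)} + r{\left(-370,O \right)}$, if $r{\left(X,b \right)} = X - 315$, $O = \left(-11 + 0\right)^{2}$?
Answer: $8480$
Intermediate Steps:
$J{\left(C \right)} = - 13 C$
$O = 121$ ($O = \left(-11\right)^{2} = 121$)
$r{\left(X,b \right)} = -315 + X$ ($r{\left(X,b \right)} = X - 315 = -315 + X$)
$J{\left(-705 \right)} + r{\left(-370,O \right)} = \left(-13\right) \left(-705\right) - 685 = 9165 - 685 = 8480$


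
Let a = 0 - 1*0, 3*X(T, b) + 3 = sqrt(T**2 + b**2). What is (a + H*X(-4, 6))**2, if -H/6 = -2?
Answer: 976 - 192*sqrt(13) ≈ 283.73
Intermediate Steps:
H = 12 (H = -6*(-2) = 12)
X(T, b) = -1 + sqrt(T**2 + b**2)/3
a = 0 (a = 0 + 0 = 0)
(a + H*X(-4, 6))**2 = (0 + 12*(-1 + sqrt((-4)**2 + 6**2)/3))**2 = (0 + 12*(-1 + sqrt(16 + 36)/3))**2 = (0 + 12*(-1 + sqrt(52)/3))**2 = (0 + 12*(-1 + (2*sqrt(13))/3))**2 = (0 + 12*(-1 + 2*sqrt(13)/3))**2 = (0 + (-12 + 8*sqrt(13)))**2 = (-12 + 8*sqrt(13))**2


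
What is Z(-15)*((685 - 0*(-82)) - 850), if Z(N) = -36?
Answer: 5940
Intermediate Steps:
Z(-15)*((685 - 0*(-82)) - 850) = -36*((685 - 0*(-82)) - 850) = -36*((685 - 1*0) - 850) = -36*((685 + 0) - 850) = -36*(685 - 850) = -36*(-165) = 5940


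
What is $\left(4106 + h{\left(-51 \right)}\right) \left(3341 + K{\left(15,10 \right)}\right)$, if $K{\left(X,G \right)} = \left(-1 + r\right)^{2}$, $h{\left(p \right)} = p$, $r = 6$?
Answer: $13649130$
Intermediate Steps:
$K{\left(X,G \right)} = 25$ ($K{\left(X,G \right)} = \left(-1 + 6\right)^{2} = 5^{2} = 25$)
$\left(4106 + h{\left(-51 \right)}\right) \left(3341 + K{\left(15,10 \right)}\right) = \left(4106 - 51\right) \left(3341 + 25\right) = 4055 \cdot 3366 = 13649130$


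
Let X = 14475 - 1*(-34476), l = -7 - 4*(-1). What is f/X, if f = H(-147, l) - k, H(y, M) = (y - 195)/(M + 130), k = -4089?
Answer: 172987/2072259 ≈ 0.083477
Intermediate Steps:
l = -3 (l = -7 + 4 = -3)
H(y, M) = (-195 + y)/(130 + M)
f = 518961/127 (f = (-195 - 147)/(130 - 3) - 1*(-4089) = -342/127 + 4089 = 518961/127 ≈ 4086.3)
X = 48951 (X = 14475 + 34476 = 48951)
f/X = (518961/127)/48951 = (518961/127)*(1/48951) = 172987/2072259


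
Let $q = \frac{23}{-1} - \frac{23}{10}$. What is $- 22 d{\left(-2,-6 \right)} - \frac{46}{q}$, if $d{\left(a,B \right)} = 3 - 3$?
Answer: $\frac{20}{11} \approx 1.8182$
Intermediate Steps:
$d{\left(a,B \right)} = 0$
$q = - \frac{253}{10}$ ($q = 23 \left(-1\right) - \frac{23}{10} = -23 - \frac{23}{10} = - \frac{253}{10} \approx -25.3$)
$- 22 d{\left(-2,-6 \right)} - \frac{46}{q} = \left(-22\right) 0 - \frac{46}{- \frac{253}{10}} = 0 - - \frac{20}{11} = 0 + \frac{20}{11} = \frac{20}{11}$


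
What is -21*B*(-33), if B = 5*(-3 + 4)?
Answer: 3465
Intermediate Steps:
B = 5 (B = 5*1 = 5)
-21*B*(-33) = -21*5*(-33) = -105*(-33) = 3465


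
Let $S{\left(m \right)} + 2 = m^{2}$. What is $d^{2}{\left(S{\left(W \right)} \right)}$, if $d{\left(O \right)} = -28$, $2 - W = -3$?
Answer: $784$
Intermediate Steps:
$W = 5$ ($W = 2 - -3 = 2 + 3 = 5$)
$S{\left(m \right)} = -2 + m^{2}$
$d^{2}{\left(S{\left(W \right)} \right)} = \left(-28\right)^{2} = 784$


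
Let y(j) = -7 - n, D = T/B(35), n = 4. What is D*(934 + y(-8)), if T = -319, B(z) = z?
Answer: -294437/35 ≈ -8412.5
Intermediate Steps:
D = -319/35 ≈ -9.1143
y(j) = -11 (y(j) = -7 - 1*4 = -7 - 4 = -11)
D*(934 + y(-8)) = -319*(934 - 11)/35 = -319/35*923 = -294437/35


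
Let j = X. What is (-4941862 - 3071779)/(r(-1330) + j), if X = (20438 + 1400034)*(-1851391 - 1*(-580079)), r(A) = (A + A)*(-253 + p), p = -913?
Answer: 8013641/1805859997704 ≈ 4.4376e-6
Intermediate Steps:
r(A) = -2332*A (r(A) = (A + A)*(-253 - 913) = (2*A)*(-1166) = -2332*A)
X = -1805863099264 (X = 1420472*(-1851391 + 580079) = 1420472*(-1271312) = -1805863099264)
j = -1805863099264
(-4941862 - 3071779)/(r(-1330) + j) = (-4941862 - 3071779)/(-2332*(-1330) - 1805863099264) = -8013641/(3101560 - 1805863099264) = -8013641/(-1805859997704) = -8013641*(-1/1805859997704) = 8013641/1805859997704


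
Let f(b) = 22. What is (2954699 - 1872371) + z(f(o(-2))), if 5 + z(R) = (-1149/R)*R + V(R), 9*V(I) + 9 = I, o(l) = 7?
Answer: 9730579/9 ≈ 1.0812e+6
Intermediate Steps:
V(I) = -1 + I/9
z(R) = -1155 + R/9 (z(R) = -5 + ((-1149/R)*R + (-1 + R/9)) = -5 + (-1149 + (-1 + R/9)) = -5 + (-1150 + R/9) = -1155 + R/9)
(2954699 - 1872371) + z(f(o(-2))) = (2954699 - 1872371) + (-1155 + (⅑)*22) = 1082328 + (-1155 + 22/9) = 1082328 - 10373/9 = 9730579/9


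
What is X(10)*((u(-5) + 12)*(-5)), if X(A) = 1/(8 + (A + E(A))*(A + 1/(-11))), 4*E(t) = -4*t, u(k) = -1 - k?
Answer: -10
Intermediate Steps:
E(t) = -t (E(t) = (-4*t)/4 = -t)
X(A) = ⅛ (X(A) = 1/(8 + (A - A)*(A + 1/(-11))) = 1/(8 + 0*(A - 1/11)) = 1/(8 + 0*(-1/11 + A)) = 1/(8 + 0) = 1/8 = ⅛)
X(10)*((u(-5) + 12)*(-5)) = (((-1 - 1*(-5)) + 12)*(-5))/8 = (((-1 + 5) + 12)*(-5))/8 = ((4 + 12)*(-5))/8 = (16*(-5))/8 = (⅛)*(-80) = -10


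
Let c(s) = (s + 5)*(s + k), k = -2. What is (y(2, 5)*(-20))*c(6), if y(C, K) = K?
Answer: -4400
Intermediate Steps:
c(s) = (-2 + s)*(5 + s) (c(s) = (s + 5)*(s - 2) = (5 + s)*(-2 + s) = (-2 + s)*(5 + s))
(y(2, 5)*(-20))*c(6) = (5*(-20))*(-10 + 6**2 + 3*6) = -100*(-10 + 36 + 18) = -100*44 = -4400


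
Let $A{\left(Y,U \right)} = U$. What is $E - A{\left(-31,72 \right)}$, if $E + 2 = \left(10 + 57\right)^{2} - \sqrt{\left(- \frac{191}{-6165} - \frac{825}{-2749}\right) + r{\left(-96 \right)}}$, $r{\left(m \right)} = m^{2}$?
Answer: $4415 - \frac{4 \sqrt{18382781178274835}}{5649195} \approx 4319.0$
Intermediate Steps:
$E = 4487 - \frac{4 \sqrt{18382781178274835}}{5649195}$ ($E = -2 + \left(\left(10 + 57\right)^{2} - \sqrt{\left(- \frac{191}{-6165} - \frac{825}{-2749}\right) + \left(-96\right)^{2}}\right) = -2 + \left(67^{2} - \sqrt{\left(\left(-191\right) \left(- \frac{1}{6165}\right) - - \frac{825}{2749}\right) + 9216}\right) = -2 + \left(4489 - \sqrt{\left(\frac{191}{6165} + \frac{825}{2749}\right) + 9216}\right) = -2 + \left(4489 - \sqrt{\frac{5611184}{16947585} + 9216}\right) = -2 + \left(4489 - \sqrt{\frac{156194554544}{16947585}}\right) = -2 + \left(4489 - \frac{4 \sqrt{18382781178274835}}{5649195}\right) = 4487 - \frac{4 \sqrt{18382781178274835}}{5649195} \approx 4391.0$)
$E - A{\left(-31,72 \right)} = \left(4487 - \frac{4 \sqrt{18382781178274835}}{5649195}\right) - 72 = 4415 - \frac{4 \sqrt{18382781178274835}}{5649195}$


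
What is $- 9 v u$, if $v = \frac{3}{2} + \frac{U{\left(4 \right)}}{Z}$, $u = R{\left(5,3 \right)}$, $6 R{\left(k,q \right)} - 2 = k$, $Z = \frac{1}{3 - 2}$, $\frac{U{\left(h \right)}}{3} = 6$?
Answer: $- \frac{819}{4} \approx -204.75$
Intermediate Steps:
$U{\left(h \right)} = 18$ ($U{\left(h \right)} = 3 \cdot 6 = 18$)
$Z = 1$ ($Z = 1^{-1} = 1$)
$R{\left(k,q \right)} = \frac{1}{3} + \frac{k}{6}$
$u = \frac{7}{6}$ ($u = \frac{1}{3} + \frac{1}{6} \cdot 5 = \frac{1}{3} + \frac{5}{6} = \frac{7}{6} \approx 1.1667$)
$v = \frac{39}{2}$ ($v = \frac{3}{2} + \frac{18}{1} = 3 \cdot \frac{1}{2} + 18 \cdot 1 = \frac{3}{2} + 18 = \frac{39}{2} \approx 19.5$)
$- 9 v u = \left(-9\right) \frac{39}{2} \cdot \frac{7}{6} = \left(- \frac{351}{2}\right) \frac{7}{6} = - \frac{819}{4}$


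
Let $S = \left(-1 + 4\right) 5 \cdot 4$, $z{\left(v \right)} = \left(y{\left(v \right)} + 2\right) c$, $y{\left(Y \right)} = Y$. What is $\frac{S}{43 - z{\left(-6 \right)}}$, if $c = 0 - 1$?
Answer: $\frac{20}{13} \approx 1.5385$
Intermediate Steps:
$c = -1$ ($c = 0 - 1 = -1$)
$z{\left(v \right)} = -2 - v$ ($z{\left(v \right)} = \left(v + 2\right) \left(-1\right) = \left(2 + v\right) \left(-1\right) = -2 - v$)
$S = 60$ ($S = 3 \cdot 20 = 60$)
$\frac{S}{43 - z{\left(-6 \right)}} = \frac{1}{43 - \left(-2 - -6\right)} 60 = \frac{1}{43 - \left(-2 + 6\right)} 60 = \frac{1}{43 - 4} \cdot 60 = \frac{1}{39} \cdot 60 = \frac{20}{13}$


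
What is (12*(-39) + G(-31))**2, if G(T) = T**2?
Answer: 243049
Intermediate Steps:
(12*(-39) + G(-31))**2 = (12*(-39) + (-31)**2)**2 = (-468 + 961)**2 = 493**2 = 243049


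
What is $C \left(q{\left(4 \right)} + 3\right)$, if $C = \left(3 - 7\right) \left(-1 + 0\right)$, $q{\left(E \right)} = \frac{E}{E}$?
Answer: $16$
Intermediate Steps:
$q{\left(E \right)} = 1$
$C = 4$ ($C = \left(-4\right) \left(-1\right) = 4$)
$C \left(q{\left(4 \right)} + 3\right) = 4 \left(1 + 3\right) = 4 \cdot 4 = 16$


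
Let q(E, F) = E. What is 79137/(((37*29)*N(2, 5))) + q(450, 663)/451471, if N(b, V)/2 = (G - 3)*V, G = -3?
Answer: -11899696509/9688567660 ≈ -1.2282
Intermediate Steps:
N(b, V) = -12*V (N(b, V) = 2*((-3 - 3)*V) = 2*(-6*V) = -12*V)
79137/(((37*29)*N(2, 5))) + q(450, 663)/451471 = 79137/(((37*29)*(-12*5))) + 450/451471 = 79137/((1073*(-60))) + 450*(1/451471) = 79137/(-64380) + 450/451471 = 79137*(-1/64380) + 450/451471 = -26379/21460 + 450/451471 = -11899696509/9688567660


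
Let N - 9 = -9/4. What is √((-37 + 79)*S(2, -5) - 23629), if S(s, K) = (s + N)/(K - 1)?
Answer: 3*I*√10529/2 ≈ 153.92*I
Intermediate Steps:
N = 27/4 (N = 9 - 9/4 = 27/4 ≈ 6.7500)
S(s, K) = (27/4 + s)/(-1 + K) (S(s, K) = (s + 27/4)/(K - 1) = (27/4 + s)/(-1 + K))
√((-37 + 79)*S(2, -5) - 23629) = √((-37 + 79)*((27/4 + 2)/(-1 - 5)) - 23629) = √(42*((35/4)/(-6)) - 23629) = √(42*(-⅙*35/4) - 23629) = √(42*(-35/24) - 23629) = √(-245/4 - 23629) = √(-94761/4) = 3*I*√10529/2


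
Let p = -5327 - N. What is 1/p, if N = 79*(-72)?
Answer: 1/361 ≈ 0.0027701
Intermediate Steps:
N = -5688
p = 361 (p = -5327 - 1*(-5688) = -5327 + 5688 = 361)
1/p = 1/361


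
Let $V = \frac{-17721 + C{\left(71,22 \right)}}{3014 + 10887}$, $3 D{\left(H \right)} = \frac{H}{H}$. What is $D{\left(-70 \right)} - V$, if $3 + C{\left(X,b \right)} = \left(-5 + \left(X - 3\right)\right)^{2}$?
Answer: $\frac{55166}{41703} \approx 1.3228$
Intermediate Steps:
$C{\left(X,b \right)} = -3 + \left(-8 + X\right)^{2}$ ($C{\left(X,b \right)} = -3 + \left(-5 + \left(X - 3\right)\right)^{2} = -3 + \left(-5 + \left(-3 + X\right)\right)^{2} = -3 + \left(-8 + X\right)^{2}$)
$D{\left(H \right)} = \frac{1}{3}$ ($D{\left(H \right)} = \frac{H \frac{1}{H}}{3} = \frac{1}{3} \cdot 1 = \frac{1}{3}$)
$V = - \frac{13755}{13901}$ ($V = \frac{-17721 - \left(3 - \left(-8 + 71\right)^{2}\right)}{3014 + 10887} = \frac{-17721 - \left(3 - 63^{2}\right)}{13901} = \left(-17721 + \left(-3 + 3969\right)\right) \frac{1}{13901} = \left(-17721 + 3966\right) \frac{1}{13901} = \left(-13755\right) \frac{1}{13901} = - \frac{13755}{13901} \approx -0.9895$)
$D{\left(-70 \right)} - V = \frac{1}{3} - - \frac{13755}{13901} = \frac{1}{3} + \frac{13755}{13901} = \frac{55166}{41703}$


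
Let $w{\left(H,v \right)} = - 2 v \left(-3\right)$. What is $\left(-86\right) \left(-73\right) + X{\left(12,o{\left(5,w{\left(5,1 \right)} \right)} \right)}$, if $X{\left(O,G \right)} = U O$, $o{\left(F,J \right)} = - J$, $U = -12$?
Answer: $6134$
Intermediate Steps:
$w{\left(H,v \right)} = 6 v$
$X{\left(O,G \right)} = - 12 O$
$\left(-86\right) \left(-73\right) + X{\left(12,o{\left(5,w{\left(5,1 \right)} \right)} \right)} = \left(-86\right) \left(-73\right) - 144 = 6278 - 144 = 6134$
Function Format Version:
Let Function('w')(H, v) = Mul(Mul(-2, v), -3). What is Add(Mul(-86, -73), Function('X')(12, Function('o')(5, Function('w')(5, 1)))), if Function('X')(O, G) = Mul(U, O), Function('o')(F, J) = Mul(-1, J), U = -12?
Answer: 6134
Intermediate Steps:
Function('w')(H, v) = Mul(6, v)
Function('X')(O, G) = Mul(-12, O)
Add(Mul(-86, -73), Function('X')(12, Function('o')(5, Function('w')(5, 1)))) = Add(Mul(-86, -73), Mul(-12, 12)) = Add(6278, -144) = 6134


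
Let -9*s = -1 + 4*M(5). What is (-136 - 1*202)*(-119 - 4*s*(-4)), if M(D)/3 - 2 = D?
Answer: 810862/9 ≈ 90096.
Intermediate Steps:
M(D) = 6 + 3*D
s = -83/9 (s = -(-1 + 4*(6 + 3*5))/9 = -(-1 + 4*(6 + 15))/9 = -(-1 + 4*21)/9 = -(-1 + 84)/9 = -⅑*83 = -83/9 ≈ -9.2222)
(-136 - 1*202)*(-119 - 4*s*(-4)) = (-136 - 1*202)*(-119 - 4*(-83/9)*(-4)) = (-136 - 202)*(-119 + (332/9)*(-4)) = -338*(-119 - 1328/9) = -338*(-2399/9) = 810862/9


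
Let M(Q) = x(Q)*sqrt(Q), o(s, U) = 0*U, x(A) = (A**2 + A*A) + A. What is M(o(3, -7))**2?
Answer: 0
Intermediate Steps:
x(A) = A + 2*A**2 (x(A) = (A**2 + A**2) + A = 2*A**2 + A = A + 2*A**2)
o(s, U) = 0
M(Q) = Q**(3/2)*(1 + 2*Q) (M(Q) = (Q*(1 + 2*Q))*sqrt(Q) = Q**(3/2)*(1 + 2*Q))
M(o(3, -7))**2 = (0**(3/2)*(1 + 2*0))**2 = (0*(1 + 0))**2 = (0*1)**2 = 0**2 = 0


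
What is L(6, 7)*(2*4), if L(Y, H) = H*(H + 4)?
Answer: 616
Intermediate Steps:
L(Y, H) = H*(4 + H)
L(6, 7)*(2*4) = (7*(4 + 7))*(2*4) = (7*11)*8 = 77*8 = 616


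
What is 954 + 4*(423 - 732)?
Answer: -282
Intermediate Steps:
954 + 4*(423 - 732) = 954 + 4*(-309) = 954 - 1236 = -282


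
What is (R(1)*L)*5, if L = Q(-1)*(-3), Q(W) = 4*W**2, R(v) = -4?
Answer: 240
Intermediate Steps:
L = -12 (L = (4*(-1)**2)*(-3) = (4*1)*(-3) = 4*(-3) = -12)
(R(1)*L)*5 = -4*(-12)*5 = 48*5 = 240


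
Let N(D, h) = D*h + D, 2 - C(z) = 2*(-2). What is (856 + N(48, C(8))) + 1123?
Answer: 2315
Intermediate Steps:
C(z) = 6 (C(z) = 2 - 2*(-2) = 2 - 1*(-4) = 2 + 4 = 6)
N(D, h) = D + D*h
(856 + N(48, C(8))) + 1123 = (856 + 48*(1 + 6)) + 1123 = (856 + 48*7) + 1123 = (856 + 336) + 1123 = 1192 + 1123 = 2315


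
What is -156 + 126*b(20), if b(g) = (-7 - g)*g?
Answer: -68196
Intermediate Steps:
b(g) = g*(-7 - g)
-156 + 126*b(20) = -156 + 126*(-1*20*(7 + 20)) = -156 + 126*(-1*20*27) = -156 + 126*(-540) = -156 - 68040 = -68196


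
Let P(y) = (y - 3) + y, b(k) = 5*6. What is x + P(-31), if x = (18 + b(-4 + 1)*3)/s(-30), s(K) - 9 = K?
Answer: -491/7 ≈ -70.143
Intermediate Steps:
b(k) = 30
s(K) = 9 + K
P(y) = -3 + 2*y (P(y) = (-3 + y) + y = -3 + 2*y)
x = -36/7 (x = (18 + 30*3)/(9 - 30) = (18 + 90)/(-21) = 108*(-1/21) = -36/7 ≈ -5.1429)
x + P(-31) = -36/7 + (-3 + 2*(-31)) = -36/7 + (-3 - 62) = -36/7 - 65 = -491/7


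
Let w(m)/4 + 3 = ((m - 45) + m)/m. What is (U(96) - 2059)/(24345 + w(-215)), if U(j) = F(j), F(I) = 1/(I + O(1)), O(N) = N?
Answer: -8588046/101529803 ≈ -0.084587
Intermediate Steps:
w(m) = -12 + 4*(-45 + 2*m)/m (w(m) = -12 + 4*(((m - 45) + m)/m) = -12 + 4*(((-45 + m) + m)/m) = -12 + 4*((-45 + 2*m)/m) = -12 + 4*(-45 + 2*m)/m)
F(I) = 1/(1 + I) (F(I) = 1/(I + 1) = 1/(1 + I))
U(j) = 1/(1 + j)
(U(96) - 2059)/(24345 + w(-215)) = (1/(1 + 96) - 2059)/(24345 + (-4 - 180/(-215))) = (1/97 - 2059)/(24345 + (-4 - 180*(-1/215))) = (1/97 - 2059)/(24345 + (-4 + 36/43)) = -199722/(97*(24345 - 136/43)) = -199722/(97*1046699/43) = -199722/97*43/1046699 = -8588046/101529803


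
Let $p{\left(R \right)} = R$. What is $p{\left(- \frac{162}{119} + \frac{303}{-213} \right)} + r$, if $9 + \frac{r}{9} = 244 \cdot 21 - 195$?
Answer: $\frac{374098199}{8449} \approx 44277.0$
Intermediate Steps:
$r = 44280$ ($r = -81 + 9 \left(244 \cdot 21 - 195\right) = -81 + 9 \left(5124 - 195\right) = -81 + 9 \cdot 4929 = -81 + 44361 = 44280$)
$p{\left(- \frac{162}{119} + \frac{303}{-213} \right)} + r = \left(- \frac{162}{119} + \frac{303}{-213}\right) + 44280 = \left(\left(-162\right) \frac{1}{119} + 303 \left(- \frac{1}{213}\right)\right) + 44280 = \left(- \frac{162}{119} - \frac{101}{71}\right) + 44280 = - \frac{23521}{8449} + 44280 = \frac{374098199}{8449}$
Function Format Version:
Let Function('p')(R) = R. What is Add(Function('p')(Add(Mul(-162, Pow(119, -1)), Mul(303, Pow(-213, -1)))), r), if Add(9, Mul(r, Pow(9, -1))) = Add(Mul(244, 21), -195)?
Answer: Rational(374098199, 8449) ≈ 44277.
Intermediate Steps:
r = 44280 (r = Add(-81, Mul(9, Add(Mul(244, 21), -195))) = Add(-81, Mul(9, Add(5124, -195))) = Add(-81, Mul(9, 4929)) = Add(-81, 44361) = 44280)
Add(Function('p')(Add(Mul(-162, Pow(119, -1)), Mul(303, Pow(-213, -1)))), r) = Add(Add(Mul(-162, Pow(119, -1)), Mul(303, Pow(-213, -1))), 44280) = Add(Add(Mul(-162, Rational(1, 119)), Mul(303, Rational(-1, 213))), 44280) = Add(Add(Rational(-162, 119), Rational(-101, 71)), 44280) = Add(Rational(-23521, 8449), 44280) = Rational(374098199, 8449)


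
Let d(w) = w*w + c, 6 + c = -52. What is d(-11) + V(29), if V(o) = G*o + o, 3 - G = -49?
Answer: 1600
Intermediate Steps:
G = 52 (G = 3 - 1*(-49) = 3 + 49 = 52)
c = -58 (c = -6 - 52 = -58)
d(w) = -58 + w² (d(w) = w*w - 58 = w² - 58 = -58 + w²)
V(o) = 53*o (V(o) = 52*o + o = 53*o)
d(-11) + V(29) = (-58 + (-11)²) + 53*29 = (-58 + 121) + 1537 = 63 + 1537 = 1600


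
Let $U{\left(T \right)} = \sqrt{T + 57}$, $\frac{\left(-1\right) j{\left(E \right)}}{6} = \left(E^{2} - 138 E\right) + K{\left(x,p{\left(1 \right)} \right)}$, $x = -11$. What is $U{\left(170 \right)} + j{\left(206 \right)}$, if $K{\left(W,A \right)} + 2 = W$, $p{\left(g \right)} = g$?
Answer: $-83970 + \sqrt{227} \approx -83955.0$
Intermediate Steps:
$K{\left(W,A \right)} = -2 + W$
$j{\left(E \right)} = 78 - 6 E^{2} + 828 E$ ($j{\left(E \right)} = - 6 \left(\left(E^{2} - 138 E\right) - 13\right) = - 6 \left(-13 + E^{2} - 138 E\right) = 78 - 6 E^{2} + 828 E$)
$U{\left(T \right)} = \sqrt{57 + T}$
$U{\left(170 \right)} + j{\left(206 \right)} = \sqrt{57 + 170} + \left(78 - 6 \cdot 206^{2} + 828 \cdot 206\right) = \sqrt{227} + \left(78 - 254616 + 170568\right) = \sqrt{227} - 83970 = -83970 + \sqrt{227}$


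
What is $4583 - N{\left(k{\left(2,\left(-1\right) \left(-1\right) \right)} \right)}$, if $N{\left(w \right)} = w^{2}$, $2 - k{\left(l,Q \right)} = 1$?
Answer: $4582$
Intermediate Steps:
$k{\left(l,Q \right)} = 1$ ($k{\left(l,Q \right)} = 2 - 1 = 1$)
$4583 - N{\left(k{\left(2,\left(-1\right) \left(-1\right) \right)} \right)} = 4583 - 1^{2} = 4583 - 1 = 4582$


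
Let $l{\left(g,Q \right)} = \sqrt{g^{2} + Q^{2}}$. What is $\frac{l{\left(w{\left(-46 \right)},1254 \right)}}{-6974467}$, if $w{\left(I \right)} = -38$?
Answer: $- \frac{38 \sqrt{1090}}{6974467} \approx -0.00017988$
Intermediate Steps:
$l{\left(g,Q \right)} = \sqrt{Q^{2} + g^{2}}$
$\frac{l{\left(w{\left(-46 \right)},1254 \right)}}{-6974467} = \frac{\sqrt{1254^{2} + \left(-38\right)^{2}}}{-6974467} = \sqrt{1572516 + 1444} \left(- \frac{1}{6974467}\right) = \sqrt{1573960} \left(- \frac{1}{6974467}\right) = 38 \sqrt{1090} \left(- \frac{1}{6974467}\right) = - \frac{38 \sqrt{1090}}{6974467}$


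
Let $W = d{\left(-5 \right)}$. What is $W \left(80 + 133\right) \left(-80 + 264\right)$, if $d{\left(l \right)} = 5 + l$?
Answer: $0$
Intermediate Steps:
$W = 0$ ($W = 5 - 5 = 0$)
$W \left(80 + 133\right) \left(-80 + 264\right) = 0 \left(80 + 133\right) \left(-80 + 264\right) = 0 \cdot 213 \cdot 184 = 0 \cdot 39192 = 0$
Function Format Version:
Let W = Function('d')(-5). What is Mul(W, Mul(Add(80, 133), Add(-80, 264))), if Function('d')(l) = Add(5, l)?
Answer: 0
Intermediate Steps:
W = 0 (W = Add(5, -5) = 0)
Mul(W, Mul(Add(80, 133), Add(-80, 264))) = Mul(0, Mul(Add(80, 133), Add(-80, 264))) = Mul(0, Mul(213, 184)) = Mul(0, 39192) = 0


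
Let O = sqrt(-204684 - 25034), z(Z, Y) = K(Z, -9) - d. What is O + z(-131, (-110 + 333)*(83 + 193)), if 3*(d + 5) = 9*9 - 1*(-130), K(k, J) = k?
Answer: -589/3 + I*sqrt(229718) ≈ -196.33 + 479.29*I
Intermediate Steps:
d = 196/3 (d = -5 + (9*9 - 1*(-130))/3 = -5 + (81 + 130)/3 = -5 + (1/3)*211 = -5 + 211/3 = 196/3 ≈ 65.333)
z(Z, Y) = -196/3 + Z (z(Z, Y) = Z - 1*196/3 = Z - 196/3 = -196/3 + Z)
O = I*sqrt(229718) (O = sqrt(-229718) = I*sqrt(229718) ≈ 479.29*I)
O + z(-131, (-110 + 333)*(83 + 193)) = I*sqrt(229718) + (-196/3 - 131) = I*sqrt(229718) - 589/3 = -589/3 + I*sqrt(229718)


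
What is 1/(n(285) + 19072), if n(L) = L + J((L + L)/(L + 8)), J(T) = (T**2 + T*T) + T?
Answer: 85849/1662595903 ≈ 5.1635e-5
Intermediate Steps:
J(T) = T + 2*T**2 (J(T) = (T**2 + T**2) + T = 2*T**2 + T = T + 2*T**2)
n(L) = L + 2*L*(1 + 4*L/(8 + L))/(8 + L) (n(L) = L + ((L + L)/(L + 8))*(1 + 2*((L + L)/(L + 8))) = L + ((2*L)/(8 + L))*(1 + 2*((2*L)/(8 + L))) = L + (2*L/(8 + L))*(1 + 2*(2*L/(8 + L))) = L + (2*L/(8 + L))*(1 + 4*L/(8 + L)) = L + 2*L*(1 + 4*L/(8 + L))/(8 + L))
1/(n(285) + 19072) = 1/(285*(16 + (8 + 285)**2 + 10*285)/(8 + 285)**2 + 19072) = 1/(285*(16 + 293**2 + 2850)/293**2 + 19072) = 1/(285*(1/85849)*(16 + 85849 + 2850) + 19072) = 1/(285*(1/85849)*88715 + 19072) = 1/(25283775/85849 + 19072) = 1/(1662595903/85849) = 85849/1662595903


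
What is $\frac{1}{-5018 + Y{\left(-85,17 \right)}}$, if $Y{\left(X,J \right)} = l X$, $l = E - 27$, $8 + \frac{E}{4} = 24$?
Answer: $- \frac{1}{8163} \approx -0.0001225$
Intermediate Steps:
$E = 64$ ($E = -32 + 4 \cdot 24 = -32 + 96 = 64$)
$l = 37$ ($l = 64 - 27 = 37$)
$Y{\left(X,J \right)} = 37 X$
$\frac{1}{-5018 + Y{\left(-85,17 \right)}} = \frac{1}{-5018 + 37 \left(-85\right)} = \frac{1}{-5018 - 3145} = \frac{1}{-8163} = - \frac{1}{8163}$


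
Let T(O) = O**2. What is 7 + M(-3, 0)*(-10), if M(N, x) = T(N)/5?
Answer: -11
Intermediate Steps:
M(N, x) = N**2/5
7 + M(-3, 0)*(-10) = 7 + ((1/5)*(-3)**2)*(-10) = 7 + ((1/5)*9)*(-10) = 7 + (9/5)*(-10) = 7 - 18 = -11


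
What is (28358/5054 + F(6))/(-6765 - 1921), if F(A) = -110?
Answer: 263791/21949522 ≈ 0.012018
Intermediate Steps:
(28358/5054 + F(6))/(-6765 - 1921) = (28358/5054 - 110)/(-6765 - 1921) = (28358*(1/5054) - 110)/(-8686) = (14179/2527 - 110)*(-1/8686) = -263791/2527*(-1/8686) = 263791/21949522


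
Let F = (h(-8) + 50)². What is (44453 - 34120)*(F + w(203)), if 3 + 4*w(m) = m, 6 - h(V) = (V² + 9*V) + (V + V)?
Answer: 66647850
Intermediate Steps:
h(V) = 6 - V² - 11*V (h(V) = 6 - ((V² + 9*V) + (V + V)) = 6 - ((V² + 9*V) + 2*V) = 6 - (V² + 11*V) = 6 + (-V² - 11*V) = 6 - V² - 11*V)
w(m) = -¾ + m/4
F = 6400 (F = ((6 - 1*(-8)² - 11*(-8)) + 50)² = ((6 - 1*64 + 88) + 50)² = ((6 - 64 + 88) + 50)² = (30 + 50)² = 80² = 6400)
(44453 - 34120)*(F + w(203)) = (44453 - 34120)*(6400 + (-¾ + (¼)*203)) = 10333*(6400 + (-¾ + 203/4)) = 10333*(6400 + 50) = 10333*6450 = 66647850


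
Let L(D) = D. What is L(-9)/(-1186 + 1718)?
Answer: -9/532 ≈ -0.016917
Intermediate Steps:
L(-9)/(-1186 + 1718) = -9/(-1186 + 1718) = -9/532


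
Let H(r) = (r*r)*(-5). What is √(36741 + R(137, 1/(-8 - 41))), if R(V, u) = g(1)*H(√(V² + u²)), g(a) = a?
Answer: I*√137106709/49 ≈ 238.96*I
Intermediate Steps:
H(r) = -5*r² (H(r) = r²*(-5) = -5*r²)
R(V, u) = -5*V² - 5*u² (R(V, u) = 1*(-(5*V² + 5*u²)) = 1*(-5*(V² + u²)) = 1*(-5*V² - 5*u²) = -5*V² - 5*u²)
√(36741 + R(137, 1/(-8 - 41))) = √(36741 + (-5*137² - 5/(-8 - 41)²)) = √(36741 + (-5*18769 - 5*(1/(-49))²)) = √(36741 + (-93845 - 5*(-1/49)²)) = √(36741 + (-93845 - 5*1/2401)) = √(36741 + (-93845 - 5/2401)) = √(36741 - 225321850/2401) = √(-137106709/2401) = I*√137106709/49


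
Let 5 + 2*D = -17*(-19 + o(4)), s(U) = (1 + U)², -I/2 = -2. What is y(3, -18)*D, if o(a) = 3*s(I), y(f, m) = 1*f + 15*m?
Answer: 255519/2 ≈ 1.2776e+5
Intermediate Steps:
I = 4 (I = -2*(-2) = 4)
y(f, m) = f + 15*m
o(a) = 75 (o(a) = 3*(1 + 4)² = 3*5² = 3*25 = 75)
D = -957/2 (D = -5/2 + (-17*(-19 + 75))/2 = -5/2 + (-17*56)/2 = -5/2 + (½)*(-952) = -5/2 - 476 = -957/2 ≈ -478.50)
y(3, -18)*D = (3 + 15*(-18))*(-957/2) = (3 - 270)*(-957/2) = -267*(-957/2) = 255519/2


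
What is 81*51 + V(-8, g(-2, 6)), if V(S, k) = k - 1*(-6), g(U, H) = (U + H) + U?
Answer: 4139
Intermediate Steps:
g(U, H) = H + 2*U (g(U, H) = (H + U) + U = H + 2*U)
V(S, k) = 6 + k (V(S, k) = k + 6 = 6 + k)
81*51 + V(-8, g(-2, 6)) = 81*51 + (6 + (6 + 2*(-2))) = 4131 + (6 + (6 - 4)) = 4131 + (6 + 2) = 4131 + 8 = 4139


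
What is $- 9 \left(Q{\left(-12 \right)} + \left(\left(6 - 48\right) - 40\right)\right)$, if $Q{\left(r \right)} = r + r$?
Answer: $954$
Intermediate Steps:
$Q{\left(r \right)} = 2 r$
$- 9 \left(Q{\left(-12 \right)} + \left(\left(6 - 48\right) - 40\right)\right) = - 9 \left(2 \left(-12\right) + \left(\left(6 - 48\right) - 40\right)\right) = - 9 \left(-24 - 82\right) = \left(-9\right) \left(-106\right) = 954$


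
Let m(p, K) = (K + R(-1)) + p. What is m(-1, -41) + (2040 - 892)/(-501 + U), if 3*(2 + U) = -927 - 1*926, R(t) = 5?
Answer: -1559/41 ≈ -38.024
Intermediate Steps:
U = -1859/3 (U = -2 + (-927 - 1*926)/3 = -2 + (-927 - 926)/3 = -2 + (⅓)*(-1853) = -2 - 1853/3 = -1859/3 ≈ -619.67)
m(p, K) = 5 + K + p (m(p, K) = (K + 5) + p = (5 + K) + p = 5 + K + p)
m(-1, -41) + (2040 - 892)/(-501 + U) = (5 - 41 - 1) + (2040 - 892)/(-501 - 1859/3) = -37 + 1148/(-3362/3) = -37 + 1148*(-3/3362) = -37 - 42/41 = -1559/41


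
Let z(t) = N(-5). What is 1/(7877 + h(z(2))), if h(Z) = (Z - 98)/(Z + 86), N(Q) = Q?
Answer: 81/637934 ≈ 0.00012697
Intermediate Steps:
z(t) = -5
h(Z) = (-98 + Z)/(86 + Z)
1/(7877 + h(z(2))) = 1/(7877 + (-98 - 5)/(86 - 5)) = 1/(7877 - 103/81) = 1/(637934/81) = 81/637934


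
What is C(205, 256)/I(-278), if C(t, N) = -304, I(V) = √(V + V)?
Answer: 152*I*√139/139 ≈ 12.892*I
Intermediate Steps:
I(V) = √2*√V (I(V) = √(2*V) = √2*√V)
C(205, 256)/I(-278) = -304*(-I*√139/278) = -(-152)*I*√139/139 = 152*I*√139/139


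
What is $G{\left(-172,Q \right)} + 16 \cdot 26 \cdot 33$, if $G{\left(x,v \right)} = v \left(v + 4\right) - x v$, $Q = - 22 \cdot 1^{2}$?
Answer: $10340$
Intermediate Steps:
$Q = -22$ ($Q = \left(-22\right) 1 = -22$)
$G{\left(x,v \right)} = v \left(4 + v\right) - v x$
$G{\left(-172,Q \right)} + 16 \cdot 26 \cdot 33 = - 22 \left(4 - 22 - -172\right) + 16 \cdot 26 \cdot 33 = - 22 \left(4 - 22 + 172\right) + 416 \cdot 33 = \left(-22\right) 154 + 13728 = -3388 + 13728 = 10340$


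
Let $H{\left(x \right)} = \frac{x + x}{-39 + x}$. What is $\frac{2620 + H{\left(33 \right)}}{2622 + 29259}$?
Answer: $\frac{2609}{31881} \approx 0.081836$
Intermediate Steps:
$H{\left(x \right)} = \frac{2 x}{-39 + x}$
$\frac{2620 + H{\left(33 \right)}}{2622 + 29259} = \frac{2620 + 2 \cdot 33 \frac{1}{-39 + 33}}{2622 + 29259} = \frac{2620 + 2 \cdot 33 \frac{1}{-6}}{31881} = \left(2620 + 2 \cdot 33 \left(- \frac{1}{6}\right)\right) \frac{1}{31881} = \left(2620 - 11\right) \frac{1}{31881} = 2609 \cdot \frac{1}{31881} = \frac{2609}{31881}$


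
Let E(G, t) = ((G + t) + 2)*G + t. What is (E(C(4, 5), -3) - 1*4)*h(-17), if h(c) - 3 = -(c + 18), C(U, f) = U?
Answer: 10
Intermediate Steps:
E(G, t) = t + G*(2 + G + t) (E(G, t) = (2 + G + t)*G + t = G*(2 + G + t) + t = t + G*(2 + G + t))
h(c) = -15 - c (h(c) = 3 - (c + 18) = 3 - (18 + c) = 3 + (-18 - c) = -15 - c)
(E(C(4, 5), -3) - 1*4)*h(-17) = ((-3 + 4² + 2*4 + 4*(-3)) - 1*4)*(-15 - 1*(-17)) = ((-3 + 16 + 8 - 12) - 4)*(-15 + 17) = (9 - 4)*2 = 5*2 = 10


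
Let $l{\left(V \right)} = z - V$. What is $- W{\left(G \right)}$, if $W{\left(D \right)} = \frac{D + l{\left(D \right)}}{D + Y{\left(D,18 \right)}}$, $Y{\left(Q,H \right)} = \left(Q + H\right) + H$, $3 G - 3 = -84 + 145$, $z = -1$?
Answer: $\frac{3}{236} \approx 0.012712$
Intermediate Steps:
$G = \frac{64}{3}$ ($G = 1 + \frac{-84 + 145}{3} = 1 + \frac{1}{3} \cdot 61 = 1 + \frac{61}{3} = \frac{64}{3} \approx 21.333$)
$Y{\left(Q,H \right)} = Q + 2 H$ ($Y{\left(Q,H \right)} = \left(H + Q\right) + H = Q + 2 H$)
$l{\left(V \right)} = -1 - V$
$W{\left(D \right)} = - \frac{1}{36 + 2 D}$ ($W{\left(D \right)} = \frac{D - \left(1 + D\right)}{D + \left(D + 2 \cdot 18\right)} = - \frac{1}{D + \left(D + 36\right)} = - \frac{1}{D + \left(36 + D\right)} = - \frac{1}{36 + 2 D}$)
$- W{\left(G \right)} = - \frac{-1}{36 + 2 \cdot \frac{64}{3}} = - \frac{-1}{36 + \frac{128}{3}} = - \frac{-1}{\frac{236}{3}} = - \frac{\left(-1\right) 3}{236} = \left(-1\right) \left(- \frac{3}{236}\right) = \frac{3}{236}$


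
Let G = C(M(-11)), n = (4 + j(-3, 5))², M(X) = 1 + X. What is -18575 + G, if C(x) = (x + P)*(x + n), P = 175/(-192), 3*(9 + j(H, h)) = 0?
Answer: -1199275/64 ≈ -18739.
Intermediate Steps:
j(H, h) = -9 (j(H, h) = -9 + (⅓)*0 = -9 + 0 = -9)
P = -175/192 (P = 175*(-1/192) = -175/192 ≈ -0.91146)
n = 25 (n = (4 - 9)² = (-5)² = 25)
C(x) = (25 + x)*(-175/192 + x) (C(x) = (x - 175/192)*(x + 25) = (-175/192 + x)*(25 + x) = (25 + x)*(-175/192 + x))
G = -10475/64 (G = -4375/192 + (1 - 11)² + 4625*(1 - 11)/192 = -4375/192 + (-10)² + (4625/192)*(-10) = -4375/192 + 100 - 23125/96 = -10475/64 ≈ -163.67)
-18575 + G = -18575 - 10475/64 = -1199275/64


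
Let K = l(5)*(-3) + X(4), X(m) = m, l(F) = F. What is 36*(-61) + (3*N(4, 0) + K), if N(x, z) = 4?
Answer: -2195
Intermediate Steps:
K = -11 (K = 5*(-3) + 4 = -15 + 4 = -11)
36*(-61) + (3*N(4, 0) + K) = 36*(-61) + (3*4 - 11) = -2196 + (12 - 11) = -2196 + 1 = -2195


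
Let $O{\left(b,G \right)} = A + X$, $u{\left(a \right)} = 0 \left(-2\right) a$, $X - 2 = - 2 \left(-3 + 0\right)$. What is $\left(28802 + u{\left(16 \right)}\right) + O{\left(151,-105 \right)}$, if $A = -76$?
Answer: $28734$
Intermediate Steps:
$X = 8$ ($X = 2 - 2 \left(-3 + 0\right) = 2 - -6 = 2 + 6 = 8$)
$u{\left(a \right)} = 0$ ($u{\left(a \right)} = 0 a = 0$)
$O{\left(b,G \right)} = -68$ ($O{\left(b,G \right)} = -76 + 8 = -68$)
$\left(28802 + u{\left(16 \right)}\right) + O{\left(151,-105 \right)} = \left(28802 + 0\right) - 68 = 28802 - 68 = 28734$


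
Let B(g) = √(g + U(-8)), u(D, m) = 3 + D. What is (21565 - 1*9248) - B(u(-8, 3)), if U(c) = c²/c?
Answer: 12317 - I*√13 ≈ 12317.0 - 3.6056*I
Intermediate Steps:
U(c) = c
B(g) = √(-8 + g) (B(g) = √(g - 8) = √(-8 + g))
(21565 - 1*9248) - B(u(-8, 3)) = (21565 - 1*9248) - √(-8 + (3 - 8)) = (21565 - 9248) - √(-8 - 5) = 12317 - √(-13) = 12317 - I*√13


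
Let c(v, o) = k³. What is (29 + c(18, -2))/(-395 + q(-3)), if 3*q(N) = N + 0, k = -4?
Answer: 35/396 ≈ 0.088384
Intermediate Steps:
q(N) = N/3 (q(N) = (N + 0)/3 = N/3)
c(v, o) = -64 (c(v, o) = (-4)³ = -64)
(29 + c(18, -2))/(-395 + q(-3)) = (29 - 64)/(-395 + (⅓)*(-3)) = -35/(-395 - 1) = -35/(-396) = -35*(-1/396) = 35/396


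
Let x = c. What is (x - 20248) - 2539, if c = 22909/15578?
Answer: -354952977/15578 ≈ -22786.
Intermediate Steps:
c = 22909/15578 (c = 22909*(1/15578) = 22909/15578 ≈ 1.4706)
x = 22909/15578 ≈ 1.4706
(x - 20248) - 2539 = (22909/15578 - 20248) - 2539 = -315400435/15578 - 2539 = -354952977/15578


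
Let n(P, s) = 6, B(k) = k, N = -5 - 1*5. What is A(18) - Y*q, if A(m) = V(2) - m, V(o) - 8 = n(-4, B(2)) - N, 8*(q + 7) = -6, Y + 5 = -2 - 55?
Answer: -949/2 ≈ -474.50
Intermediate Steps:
Y = -62 (Y = -5 + (-2 - 55) = -5 - 57 = -62)
q = -31/4 (q = -7 + (⅛)*(-6) = -7 - ¾ = -31/4 ≈ -7.7500)
N = -10 (N = -5 - 5 = -10)
V(o) = 24 (V(o) = 8 + (6 - 1*(-10)) = 8 + (6 + 10) = 8 + 16 = 24)
A(m) = 24 - m
A(18) - Y*q = (24 - 1*18) - (-62)*(-31)/4 = (24 - 18) - 1*961/2 = 6 - 961/2 = -949/2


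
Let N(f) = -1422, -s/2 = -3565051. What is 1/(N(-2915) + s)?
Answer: 1/7128680 ≈ 1.4028e-7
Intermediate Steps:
s = 7130102 (s = -2*(-3565051) = 7130102)
1/(N(-2915) + s) = 1/(-1422 + 7130102) = 1/7128680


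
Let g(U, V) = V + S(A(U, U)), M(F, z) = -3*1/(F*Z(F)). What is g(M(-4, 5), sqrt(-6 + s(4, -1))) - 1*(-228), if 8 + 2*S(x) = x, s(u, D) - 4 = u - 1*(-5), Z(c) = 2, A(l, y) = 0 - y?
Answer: 3581/16 + sqrt(7) ≈ 226.46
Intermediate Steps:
A(l, y) = -y
s(u, D) = 9 + u (s(u, D) = 4 + (u - 1*(-5)) = 4 + (u + 5) = 4 + (5 + u) = 9 + u)
S(x) = -4 + x/2
M(F, z) = -3/(2*F) (M(F, z) = -3*1/(2*F) = -3/(2*F))
g(U, V) = -4 + V - U/2 (g(U, V) = V + (-4 + (-U)/2) = V + (-4 - U/2) = -4 + V - U/2)
g(M(-4, 5), sqrt(-6 + s(4, -1))) - 1*(-228) = (-4 + sqrt(-6 + (9 + 4)) - (-3)/(4*(-4))) - 1*(-228) = (-4 + sqrt(-6 + 13) - (-3)*(-1)/(4*4)) + 228 = (-4 + sqrt(7) - 1/2*3/8) + 228 = (-4 + sqrt(7) - 3/16) + 228 = (-67/16 + sqrt(7)) + 228 = 3581/16 + sqrt(7)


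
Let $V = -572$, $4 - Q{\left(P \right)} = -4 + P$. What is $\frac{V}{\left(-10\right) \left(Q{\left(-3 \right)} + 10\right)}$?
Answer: $\frac{286}{105} \approx 2.7238$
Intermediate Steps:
$Q{\left(P \right)} = 8 - P$ ($Q{\left(P \right)} = 4 - \left(-4 + P\right) = 8 - P$)
$\frac{V}{\left(-10\right) \left(Q{\left(-3 \right)} + 10\right)} = - \frac{572}{\left(-10\right) \left(\left(8 - -3\right) + 10\right)} = - \frac{572}{\left(-10\right) \left(\left(8 + 3\right) + 10\right)} = - \frac{572}{\left(-10\right) \left(11 + 10\right)} = - \frac{572}{\left(-10\right) 21} = - \frac{572}{-210} = \left(-572\right) \left(- \frac{1}{210}\right) = \frac{286}{105}$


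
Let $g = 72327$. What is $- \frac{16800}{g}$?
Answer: $- \frac{5600}{24109} \approx -0.23228$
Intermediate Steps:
$- \frac{16800}{g} = - \frac{16800}{72327} = \left(-16800\right) \frac{1}{72327} = - \frac{5600}{24109}$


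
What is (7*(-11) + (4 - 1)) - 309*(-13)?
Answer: 3943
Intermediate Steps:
(7*(-11) + (4 - 1)) - 309*(-13) = (-77 + 3) + 4017 = -74 + 4017 = 3943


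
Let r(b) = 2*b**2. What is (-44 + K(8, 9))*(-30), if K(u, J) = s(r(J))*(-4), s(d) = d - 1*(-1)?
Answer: 20880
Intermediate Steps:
s(d) = 1 + d (s(d) = d + 1 = 1 + d)
K(u, J) = -4 - 8*J**2 (K(u, J) = (1 + 2*J**2)*(-4) = -4 - 8*J**2)
(-44 + K(8, 9))*(-30) = (-44 + (-4 - 8*9**2))*(-30) = (-44 + (-4 - 8*81))*(-30) = (-44 + (-4 - 648))*(-30) = (-44 - 652)*(-30) = -696*(-30) = 20880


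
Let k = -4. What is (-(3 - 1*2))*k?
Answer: 4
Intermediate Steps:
(-(3 - 1*2))*k = -(3 - 1*2)*(-4) = -(3 - 2)*(-4) = -1*1*(-4) = -1*(-4) = 4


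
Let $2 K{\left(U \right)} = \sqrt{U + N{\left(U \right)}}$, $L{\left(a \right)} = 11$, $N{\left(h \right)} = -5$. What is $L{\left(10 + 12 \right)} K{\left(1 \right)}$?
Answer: $11 i \approx 11.0 i$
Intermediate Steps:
$K{\left(U \right)} = \frac{\sqrt{-5 + U}}{2}$ ($K{\left(U \right)} = \frac{\sqrt{U - 5}}{2} = \frac{\sqrt{-5 + U}}{2}$)
$L{\left(10 + 12 \right)} K{\left(1 \right)} = 11 \frac{\sqrt{-5 + 1}}{2} = 11 \frac{\sqrt{-4}}{2} = 11 \frac{2 i}{2} = 11 i$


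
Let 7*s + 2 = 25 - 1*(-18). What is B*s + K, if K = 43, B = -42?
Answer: -203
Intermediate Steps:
s = 41/7 (s = -2/7 + (25 - 1*(-18))/7 = -2/7 + (25 + 18)/7 = -2/7 + (1/7)*43 = -2/7 + 43/7 = 41/7 ≈ 5.8571)
B*s + K = -42*41/7 + 43 = -246 + 43 = -203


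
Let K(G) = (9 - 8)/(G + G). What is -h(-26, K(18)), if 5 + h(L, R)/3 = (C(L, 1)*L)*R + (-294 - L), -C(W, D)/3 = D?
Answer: 1625/2 ≈ 812.50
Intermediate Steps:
C(W, D) = -3*D
K(G) = 1/(2*G)
h(L, R) = -897 - 3*L - 9*L*R (h(L, R) = -15 + 3*(((-3*1)*L)*R + (-294 - L)) = -15 + 3*((-3*L)*R + (-294 - L)) = -15 + 3*(-3*L*R + (-294 - L)) = -15 + 3*(-294 - L - 3*L*R) = -15 + (-882 - 3*L - 9*L*R) = -897 - 3*L - 9*L*R)
-h(-26, K(18)) = -(-897 - 3*(-26) - 9*(-26)*(½)/18) = -(-897 + 78 - 9*(-26)*(½)*(1/18)) = -(-897 + 78 - 9*(-26)*1/36) = -(-897 + 78 + 13/2) = -1*(-1625/2) = 1625/2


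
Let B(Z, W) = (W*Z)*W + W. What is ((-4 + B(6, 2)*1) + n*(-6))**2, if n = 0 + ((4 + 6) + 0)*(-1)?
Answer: 6724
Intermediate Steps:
B(Z, W) = W + Z*W**2 (B(Z, W) = Z*W**2 + W = W + Z*W**2)
n = -10 (n = 0 + (10 + 0)*(-1) = 0 + 10*(-1) = 0 - 10 = -10)
((-4 + B(6, 2)*1) + n*(-6))**2 = ((-4 + (2*(1 + 2*6))*1) - 10*(-6))**2 = ((-4 + (2*(1 + 12))*1) + 60)**2 = ((-4 + (2*13)*1) + 60)**2 = ((-4 + 26*1) + 60)**2 = ((-4 + 26) + 60)**2 = (22 + 60)**2 = 82**2 = 6724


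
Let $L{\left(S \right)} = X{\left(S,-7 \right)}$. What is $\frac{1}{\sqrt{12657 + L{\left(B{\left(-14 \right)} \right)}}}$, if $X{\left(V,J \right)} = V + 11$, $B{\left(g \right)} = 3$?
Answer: $\frac{\sqrt{12671}}{12671} \approx 0.0088837$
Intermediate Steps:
$X{\left(V,J \right)} = 11 + V$
$L{\left(S \right)} = 11 + S$
$\frac{1}{\sqrt{12657 + L{\left(B{\left(-14 \right)} \right)}}} = \frac{1}{\sqrt{12657 + \left(11 + 3\right)}} = \frac{1}{\sqrt{12657 + 14}} = \frac{1}{\sqrt{12671}} = \frac{\sqrt{12671}}{12671}$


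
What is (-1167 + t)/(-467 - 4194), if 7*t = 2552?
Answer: 5617/32627 ≈ 0.17216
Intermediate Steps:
t = 2552/7 (t = (1/7)*2552 = 2552/7 ≈ 364.57)
(-1167 + t)/(-467 - 4194) = (-1167 + 2552/7)/(-467 - 4194) = -5617/7/(-4661) = -5617/7*(-1/4661) = 5617/32627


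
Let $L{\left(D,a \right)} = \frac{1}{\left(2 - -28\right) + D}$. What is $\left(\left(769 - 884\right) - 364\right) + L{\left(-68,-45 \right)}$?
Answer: $- \frac{18203}{38} \approx -479.03$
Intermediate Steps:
$L{\left(D,a \right)} = \frac{1}{30 + D}$ ($L{\left(D,a \right)} = \frac{1}{\left(2 + 28\right) + D} = \frac{1}{30 + D}$)
$\left(\left(769 - 884\right) - 364\right) + L{\left(-68,-45 \right)} = \left(\left(769 - 884\right) - 364\right) + \frac{1}{30 - 68} = \left(-115 - 364\right) + \frac{1}{-38} = -479 - \frac{1}{38} = - \frac{18203}{38}$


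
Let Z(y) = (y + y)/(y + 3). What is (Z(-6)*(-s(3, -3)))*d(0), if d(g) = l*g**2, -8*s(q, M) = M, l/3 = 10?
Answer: 0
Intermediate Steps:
l = 30 (l = 3*10 = 30)
s(q, M) = -M/8
Z(y) = 2*y/(3 + y) (Z(y) = (2*y)/(3 + y) = 2*y/(3 + y))
d(g) = 30*g**2
(Z(-6)*(-s(3, -3)))*d(0) = ((2*(-6)/(3 - 6))*(-(-1)*(-3)/8))*(30*0**2) = ((2*(-6)/(-3))*(-1*3/8))*(30*0) = ((2*(-6)*(-1/3))*(-3/8))*0 = (4*(-3/8))*0 = -3/2*0 = 0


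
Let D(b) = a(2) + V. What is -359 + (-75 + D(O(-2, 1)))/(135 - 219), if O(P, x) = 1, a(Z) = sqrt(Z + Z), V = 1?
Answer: -2507/7 ≈ -358.14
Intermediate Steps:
a(Z) = sqrt(2)*sqrt(Z) (a(Z) = sqrt(2*Z) = sqrt(2)*sqrt(Z))
D(b) = 3 (D(b) = sqrt(2)*sqrt(2) + 1 = 2 + 1 = 3)
-359 + (-75 + D(O(-2, 1)))/(135 - 219) = -359 + (-75 + 3)/(135 - 219) = -359 - 72/(-84) = -359 - 72*(-1/84) = -359 + 6/7 = -2507/7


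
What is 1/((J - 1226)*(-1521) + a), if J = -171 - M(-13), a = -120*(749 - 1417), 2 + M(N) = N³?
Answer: -1/1139682 ≈ -8.7744e-7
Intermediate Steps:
M(N) = -2 + N³
a = 80160 (a = -120*(-668) = 80160)
J = 2028 (J = -171 - (-2 + (-13)³) = -171 - (-2 - 2197) = -171 - 1*(-2199) = -171 + 2199 = 2028)
1/((J - 1226)*(-1521) + a) = 1/((2028 - 1226)*(-1521) + 80160) = 1/(802*(-1521) + 80160) = 1/(-1219842 + 80160) = 1/(-1139682) = -1/1139682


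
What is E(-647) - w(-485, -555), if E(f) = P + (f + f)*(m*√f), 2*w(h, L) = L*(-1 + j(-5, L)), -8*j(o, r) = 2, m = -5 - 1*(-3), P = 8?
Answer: -2711/8 + 2588*I*√647 ≈ -338.88 + 65829.0*I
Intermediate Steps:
m = -2 (m = -5 + 3 = -2)
j(o, r) = -¼ (j(o, r) = -⅛*2 = -¼)
w(h, L) = -5*L/8 (w(h, L) = (L*(-1 - ¼))/2 = (L*(-5/4))/2 = (-5*L/4)/2 = -5*L/8)
E(f) = 8 - 4*f^(3/2) (E(f) = 8 + (f + f)*(-2*√f) = 8 + (2*f)*(-2*√f) = 8 - 4*f^(3/2))
E(-647) - w(-485, -555) = (8 - (-2588)*I*√647) - (-5)*(-555)/8 = (8 - (-2588)*I*√647) - 1*2775/8 = (8 + 2588*I*√647) - 2775/8 = -2711/8 + 2588*I*√647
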